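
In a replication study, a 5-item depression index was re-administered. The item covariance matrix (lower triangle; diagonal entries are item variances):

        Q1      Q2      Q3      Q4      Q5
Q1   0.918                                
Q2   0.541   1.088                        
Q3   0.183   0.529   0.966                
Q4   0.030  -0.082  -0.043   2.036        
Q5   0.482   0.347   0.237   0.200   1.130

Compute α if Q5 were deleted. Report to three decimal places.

Remaining items: Q1, Q2, Q3, Q4 (k = 4).
sum of item variances = 0.918 + 1.088 + 0.966 + 2.036 = 5.008
total variance = 5.008 + 2 × 1.158 = 7.324
α (item deleted) = (4/3)·(1 − 5.008/7.324) = 0.422

α = 0.422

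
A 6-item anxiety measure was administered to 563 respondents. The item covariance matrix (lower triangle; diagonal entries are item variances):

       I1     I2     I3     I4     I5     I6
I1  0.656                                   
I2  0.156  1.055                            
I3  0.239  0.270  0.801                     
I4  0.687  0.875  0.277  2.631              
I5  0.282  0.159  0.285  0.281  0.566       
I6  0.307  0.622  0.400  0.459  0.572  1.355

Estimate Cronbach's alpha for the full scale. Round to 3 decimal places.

Cronbach's alpha = 0.749

Σσᵢ² = 0.656 + 1.055 + 0.801 + 2.631 + 0.566 + 1.355 = 7.064
Sum of the distinct covariances = 5.871
σ²_total = 7.064 + 2 × 5.871 = 18.806
α = (k/(k−1))·(1 − Σσᵢ²/σ²_total) = (6/5)·(1 − 7.064/18.806) = 0.749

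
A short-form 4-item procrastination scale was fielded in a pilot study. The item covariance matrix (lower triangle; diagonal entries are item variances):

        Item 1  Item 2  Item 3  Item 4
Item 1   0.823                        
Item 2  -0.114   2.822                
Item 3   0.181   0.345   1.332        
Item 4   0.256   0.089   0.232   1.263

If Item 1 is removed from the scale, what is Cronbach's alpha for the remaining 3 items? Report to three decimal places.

α = 0.296

Remaining items: Item 2, Item 3, Item 4 (k = 3).
ΣVar(i) = 2.822 + 1.332 + 1.263 = 5.417
total variance = 5.417 + 2 × 0.666 = 6.749
α (item deleted) = (3/2)·(1 − 5.417/6.749) = 0.296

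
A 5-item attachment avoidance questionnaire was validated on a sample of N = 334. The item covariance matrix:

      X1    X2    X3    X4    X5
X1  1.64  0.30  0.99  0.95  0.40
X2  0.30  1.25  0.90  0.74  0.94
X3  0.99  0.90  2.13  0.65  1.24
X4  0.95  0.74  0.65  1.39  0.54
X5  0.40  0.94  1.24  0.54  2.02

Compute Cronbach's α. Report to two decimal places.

Σσᵢ² = 1.64 + 1.25 + 2.13 + 1.39 + 2.02 = 8.43
Sum of off-diagonal covariances = 7.65
Var(T) = 8.43 + 2 × 7.65 = 23.73
α = (k/(k−1))·(1 − Σσᵢ²/Var(T)) = (5/4)·(1 − 8.43/23.73) = 0.81

α = 0.81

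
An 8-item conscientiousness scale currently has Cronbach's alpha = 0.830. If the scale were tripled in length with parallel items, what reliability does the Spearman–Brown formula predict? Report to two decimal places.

Length factor m = 3
α' = m·α / (1 + (m−1)·α)
   = 3 × 0.830 / (1 + (3 − 1) × 0.830)
   = 2.4900 / 2.6600 = 0.94

predicted reliability = 0.94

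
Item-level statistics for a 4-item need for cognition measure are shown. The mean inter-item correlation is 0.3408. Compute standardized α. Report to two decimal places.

Standardized α = k·r̄ / (1 + (k−1)·r̄) = 4 × 0.3408 / (1 + 3 × 0.3408)
  = 1.3632 / 2.0224 = 0.67

standardized α = 0.67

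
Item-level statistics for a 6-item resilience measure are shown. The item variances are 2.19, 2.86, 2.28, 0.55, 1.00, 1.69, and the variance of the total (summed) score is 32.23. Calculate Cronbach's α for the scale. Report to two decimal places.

Σσᵢ² = 2.19 + 2.86 + 2.28 + 0.55 + 1.00 + 1.69 = 10.57
α = (k/(k−1))·(1 − Σσᵢ²/σ²_T) = (6/5)·(1 − 10.57/32.23) = 0.81

α = 0.81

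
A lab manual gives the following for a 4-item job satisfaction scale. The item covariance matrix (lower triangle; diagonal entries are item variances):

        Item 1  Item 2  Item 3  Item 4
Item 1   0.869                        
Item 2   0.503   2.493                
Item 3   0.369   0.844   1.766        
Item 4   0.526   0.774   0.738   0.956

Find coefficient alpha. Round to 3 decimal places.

Σσᵢ² = 0.869 + 2.493 + 1.766 + 0.956 = 6.084
Sum of the distinct covariances = 3.754
σ²_T = 6.084 + 2 × 3.754 = 13.592
α = (k/(k−1))·(1 − Σσᵢ²/σ²_T) = (4/3)·(1 − 6.084/13.592) = 0.737

α = 0.737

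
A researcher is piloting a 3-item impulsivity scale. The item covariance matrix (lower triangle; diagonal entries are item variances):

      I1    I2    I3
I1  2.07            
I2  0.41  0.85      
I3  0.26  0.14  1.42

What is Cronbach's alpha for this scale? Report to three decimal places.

Σσ²ᵢ = 2.07 + 0.85 + 1.42 = 4.34
Sum of the distinct covariances = 0.81
σ²_T = 4.34 + 2 × 0.81 = 5.96
α = (k/(k−1))·(1 − Σσ²ᵢ/σ²_T) = (3/2)·(1 − 4.34/5.96) = 0.408

Cronbach's alpha = 0.408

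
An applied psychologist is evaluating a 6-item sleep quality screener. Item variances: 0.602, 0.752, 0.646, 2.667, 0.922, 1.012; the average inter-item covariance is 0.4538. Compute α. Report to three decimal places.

ΣVar(i) = 0.602 + 0.752 + 0.646 + 2.667 + 0.922 + 1.012 = 6.601
Sum of the 15 distinct covariances = 15 × 0.4538 = 6.8070
σ²_T = ΣVar(i) + 2·Σcov = 6.601 + 2 × 6.8070 = 20.2150
α = (6/5)·(1 − 6.601/20.2150) = 0.808

α = 0.808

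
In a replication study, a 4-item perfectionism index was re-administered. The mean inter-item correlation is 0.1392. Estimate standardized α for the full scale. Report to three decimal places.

standardized α = 0.393

Standardized α = k·r̄ / (1 + (k−1)·r̄) = 4 × 0.1392 / (1 + 3 × 0.1392)
  = 0.5568 / 1.4176 = 0.393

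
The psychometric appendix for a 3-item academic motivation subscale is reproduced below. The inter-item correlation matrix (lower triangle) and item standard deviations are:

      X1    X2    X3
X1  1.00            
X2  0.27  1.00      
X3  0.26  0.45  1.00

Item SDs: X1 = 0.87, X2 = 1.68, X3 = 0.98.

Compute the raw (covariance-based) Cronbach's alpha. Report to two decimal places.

α = 0.56

Σσ²ᵢ = 0.87² + 1.68² + 0.98² = 4.5397
Covariances σ_ij = r_ij · s_i · s_j:
  σ(X1,X2) = 0.27 × 0.87 × 1.68 = 0.3946
  σ(X1,X3) = 0.26 × 0.87 × 0.98 = 0.2217
  σ(X2,X3) = 0.45 × 1.68 × 0.98 = 0.7409
σ²_T = Σσ²ᵢ + 2·Σσ_ij = 4.5397 + 2 × 1.3572 = 7.2541
α = (3/2)·(1 − 4.5397/7.2541) = 0.56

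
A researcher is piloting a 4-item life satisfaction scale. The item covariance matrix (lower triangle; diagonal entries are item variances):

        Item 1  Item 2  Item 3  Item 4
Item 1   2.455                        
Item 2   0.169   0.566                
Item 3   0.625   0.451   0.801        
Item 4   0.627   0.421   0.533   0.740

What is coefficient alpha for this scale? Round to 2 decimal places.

Σσ²ᵢ = 2.455 + 0.566 + 0.801 + 0.740 = 4.562
Σ_{i<j} σ_ij = 2.826
total variance = 4.562 + 2 × 2.826 = 10.214
α = (k/(k−1))·(1 − Σσ²ᵢ/total variance) = (4/3)·(1 − 4.562/10.214) = 0.74

α = 0.74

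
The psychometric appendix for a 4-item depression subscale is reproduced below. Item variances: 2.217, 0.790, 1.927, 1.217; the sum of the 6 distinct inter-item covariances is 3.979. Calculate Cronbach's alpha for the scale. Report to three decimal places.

α = 0.752

Σσ²ᵢ = 2.217 + 0.790 + 1.927 + 1.217 = 6.151
Sum of distinct covariances = 3.979
total variance = Σσ²ᵢ + 2·Σcov = 6.151 + 2 × 3.979 = 14.109
α = (4/3)·(1 − 6.151/14.109) = 0.752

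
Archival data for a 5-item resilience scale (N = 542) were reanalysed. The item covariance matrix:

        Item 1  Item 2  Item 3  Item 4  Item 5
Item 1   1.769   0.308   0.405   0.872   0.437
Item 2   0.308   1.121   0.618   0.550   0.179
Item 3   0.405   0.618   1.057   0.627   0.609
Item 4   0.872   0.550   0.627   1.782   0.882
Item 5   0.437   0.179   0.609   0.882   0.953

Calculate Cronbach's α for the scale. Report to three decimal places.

Σσ²ᵢ = 1.769 + 1.121 + 1.057 + 1.782 + 0.953 = 6.682
Σ_{i<j} σ_ij = 5.487
total variance = 6.682 + 2 × 5.487 = 17.656
α = (k/(k−1))·(1 − Σσ²ᵢ/total variance) = (5/4)·(1 − 6.682/17.656) = 0.777

Cronbach's α = 0.777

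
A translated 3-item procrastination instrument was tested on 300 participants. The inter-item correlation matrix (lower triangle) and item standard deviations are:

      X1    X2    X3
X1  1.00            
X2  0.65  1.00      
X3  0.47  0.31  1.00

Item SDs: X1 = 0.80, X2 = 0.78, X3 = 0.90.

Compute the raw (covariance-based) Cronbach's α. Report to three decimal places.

α = 0.725

Σσ²ᵢ = 0.80² + 0.78² + 0.90² = 2.0584
Covariances σ_ij = r_ij · s_i · s_j:
  σ(X1,X2) = 0.65 × 0.80 × 0.78 = 0.4056
  σ(X1,X3) = 0.47 × 0.80 × 0.90 = 0.3384
  σ(X2,X3) = 0.31 × 0.78 × 0.90 = 0.2176
σ²_T = Σσ²ᵢ + 2·Σσ_ij = 2.0584 + 2 × 0.9616 = 3.9816
α = (3/2)·(1 − 2.0584/3.9816) = 0.725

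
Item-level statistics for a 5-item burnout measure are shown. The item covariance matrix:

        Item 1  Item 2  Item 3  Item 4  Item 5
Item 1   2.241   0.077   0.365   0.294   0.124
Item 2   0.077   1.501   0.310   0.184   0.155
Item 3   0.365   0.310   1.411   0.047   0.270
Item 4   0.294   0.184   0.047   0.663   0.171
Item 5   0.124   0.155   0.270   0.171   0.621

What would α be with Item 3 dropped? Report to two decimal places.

Remaining items: Item 1, Item 2, Item 4, Item 5 (k = 4).
sum of item variances = 2.241 + 1.501 + 0.663 + 0.621 = 5.026
total variance = 5.026 + 2 × 1.005 = 7.036
α (item deleted) = (4/3)·(1 − 5.026/7.036) = 0.38

α = 0.38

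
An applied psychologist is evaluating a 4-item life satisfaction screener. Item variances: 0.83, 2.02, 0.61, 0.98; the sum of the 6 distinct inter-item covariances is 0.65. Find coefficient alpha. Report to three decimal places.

sum of item variances = 0.83 + 2.02 + 0.61 + 0.98 = 4.44
Sum of distinct covariances = 0.65
Var(T) = sum of item variances + 2·Σcov = 4.44 + 2 × 0.65 = 5.74
α = (4/3)·(1 − 4.44/5.74) = 0.302

α = 0.302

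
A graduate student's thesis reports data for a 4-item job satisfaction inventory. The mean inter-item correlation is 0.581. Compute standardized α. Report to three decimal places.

α = 0.847

Standardized α = k·r̄ / (1 + (k−1)·r̄) = 4 × 0.581 / (1 + 3 × 0.581)
  = 2.3240 / 2.7430 = 0.847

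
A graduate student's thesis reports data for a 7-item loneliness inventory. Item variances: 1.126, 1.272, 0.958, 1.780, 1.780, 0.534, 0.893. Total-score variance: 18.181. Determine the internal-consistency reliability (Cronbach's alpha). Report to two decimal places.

Cronbach's alpha = 0.63

Σσ²ᵢ = 1.126 + 1.272 + 0.958 + 1.780 + 1.780 + 0.534 + 0.893 = 8.343
α = (k/(k−1))·(1 − Σσ²ᵢ/σ²_T) = (7/6)·(1 − 8.343/18.181) = 0.63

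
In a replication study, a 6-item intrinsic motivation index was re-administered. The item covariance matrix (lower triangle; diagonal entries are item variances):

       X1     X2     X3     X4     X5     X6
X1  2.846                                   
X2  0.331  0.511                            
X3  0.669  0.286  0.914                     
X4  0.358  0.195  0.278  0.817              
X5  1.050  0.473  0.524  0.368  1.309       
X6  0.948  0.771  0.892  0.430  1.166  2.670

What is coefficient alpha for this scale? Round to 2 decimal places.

sum of item variances = 2.846 + 0.511 + 0.914 + 0.817 + 1.309 + 2.670 = 9.067
Sum of the distinct covariances = 8.739
total variance = 9.067 + 2 × 8.739 = 26.545
α = (k/(k−1))·(1 − sum of item variances/total variance) = (6/5)·(1 − 9.067/26.545) = 0.79

coefficient alpha = 0.79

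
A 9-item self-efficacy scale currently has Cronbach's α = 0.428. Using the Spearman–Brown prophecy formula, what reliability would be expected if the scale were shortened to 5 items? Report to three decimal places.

predicted reliability = 0.294

Length factor m = 5/9 = 0.5556
α' = m·α / (1 − (1−m)·α)
   = 5/9 × 0.428 / (1 − (1 − 5/9) × 0.428)
   = 0.2378 / 0.8098 = 0.294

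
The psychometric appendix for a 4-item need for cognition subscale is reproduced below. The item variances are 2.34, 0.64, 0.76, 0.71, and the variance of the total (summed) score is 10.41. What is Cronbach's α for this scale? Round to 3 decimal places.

sum of item variances = 2.34 + 0.64 + 0.76 + 0.71 = 4.45
α = (k/(k−1))·(1 − sum of item variances/σ²_T) = (4/3)·(1 − 4.45/10.41) = 0.763

Cronbach's α = 0.763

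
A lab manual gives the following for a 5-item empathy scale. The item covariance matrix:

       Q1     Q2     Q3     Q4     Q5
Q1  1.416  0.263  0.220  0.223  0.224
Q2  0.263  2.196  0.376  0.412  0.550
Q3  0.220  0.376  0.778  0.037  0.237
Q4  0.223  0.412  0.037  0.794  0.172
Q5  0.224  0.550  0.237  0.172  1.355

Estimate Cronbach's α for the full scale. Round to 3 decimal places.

sum of item variances = 1.416 + 2.196 + 0.778 + 0.794 + 1.355 = 6.539
Sum of off-diagonal covariances = 2.714
σ²_total = 6.539 + 2 × 2.714 = 11.967
α = (k/(k−1))·(1 − sum of item variances/σ²_total) = (5/4)·(1 − 6.539/11.967) = 0.567

Cronbach's α = 0.567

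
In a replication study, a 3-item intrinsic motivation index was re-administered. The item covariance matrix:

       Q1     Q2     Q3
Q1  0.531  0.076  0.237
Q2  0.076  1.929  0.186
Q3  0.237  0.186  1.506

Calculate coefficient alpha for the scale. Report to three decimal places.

α = 0.302

sum of item variances = 0.531 + 1.929 + 1.506 = 3.966
Σ_{i<j} σ_ij = 0.499
total variance = 3.966 + 2 × 0.499 = 4.964
α = (k/(k−1))·(1 − sum of item variances/total variance) = (3/2)·(1 − 3.966/4.964) = 0.302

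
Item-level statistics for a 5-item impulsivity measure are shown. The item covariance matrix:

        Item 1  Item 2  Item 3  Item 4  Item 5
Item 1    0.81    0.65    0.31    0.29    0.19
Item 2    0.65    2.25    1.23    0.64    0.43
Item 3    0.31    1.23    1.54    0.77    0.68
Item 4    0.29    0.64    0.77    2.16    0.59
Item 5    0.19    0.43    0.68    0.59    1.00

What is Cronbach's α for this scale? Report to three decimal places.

α = 0.748

Σσᵢ² = 0.81 + 2.25 + 1.54 + 2.16 + 1.00 = 7.76
Sum of the distinct covariances = 5.78
total variance = 7.76 + 2 × 5.78 = 19.32
α = (k/(k−1))·(1 − Σσᵢ²/total variance) = (5/4)·(1 − 7.76/19.32) = 0.748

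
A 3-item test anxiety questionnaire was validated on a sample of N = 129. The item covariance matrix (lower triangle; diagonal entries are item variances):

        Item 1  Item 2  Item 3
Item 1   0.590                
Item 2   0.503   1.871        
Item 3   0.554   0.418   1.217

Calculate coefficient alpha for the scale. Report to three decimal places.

ΣVar(i) = 0.590 + 1.871 + 1.217 = 3.678
Σ_{i<j} σ_ij = 1.475
σ²_total = 3.678 + 2 × 1.475 = 6.628
α = (k/(k−1))·(1 − ΣVar(i)/σ²_total) = (3/2)·(1 − 3.678/6.628) = 0.668

α = 0.668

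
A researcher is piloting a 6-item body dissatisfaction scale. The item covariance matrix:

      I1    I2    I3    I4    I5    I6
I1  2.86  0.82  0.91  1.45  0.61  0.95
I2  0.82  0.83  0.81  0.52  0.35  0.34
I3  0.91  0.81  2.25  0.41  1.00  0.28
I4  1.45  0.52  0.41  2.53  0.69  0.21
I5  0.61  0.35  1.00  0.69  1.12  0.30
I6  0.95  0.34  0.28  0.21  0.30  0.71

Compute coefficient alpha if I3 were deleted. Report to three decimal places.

Remaining items: I1, I2, I4, I5, I6 (k = 5).
ΣVar(i) = 2.86 + 0.83 + 2.53 + 1.12 + 0.71 = 8.05
σ²_T = 8.05 + 2 × 6.24 = 20.53
α (item deleted) = (5/4)·(1 − 8.05/20.53) = 0.760

α = 0.760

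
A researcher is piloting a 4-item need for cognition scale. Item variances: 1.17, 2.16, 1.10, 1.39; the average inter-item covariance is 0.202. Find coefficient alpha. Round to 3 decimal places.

sum of item variances = 1.17 + 2.16 + 1.10 + 1.39 = 5.82
Sum of the 6 distinct covariances = 6 × 0.202 = 1.212
σ²_total = sum of item variances + 2·Σcov = 5.82 + 2 × 1.212 = 8.244
α = (4/3)·(1 − 5.82/8.244) = 0.392

α = 0.392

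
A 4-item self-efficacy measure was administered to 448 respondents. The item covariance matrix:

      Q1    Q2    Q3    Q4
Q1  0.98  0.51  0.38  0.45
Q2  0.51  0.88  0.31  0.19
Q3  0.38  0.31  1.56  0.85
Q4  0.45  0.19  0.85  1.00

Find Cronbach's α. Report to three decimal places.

α = 0.732

Σσᵢ² = 0.98 + 0.88 + 1.56 + 1.00 = 4.42
Σ_{i<j} σ_ij = 2.69
σ²_total = 4.42 + 2 × 2.69 = 9.80
α = (k/(k−1))·(1 − Σσᵢ²/σ²_total) = (4/3)·(1 − 4.42/9.80) = 0.732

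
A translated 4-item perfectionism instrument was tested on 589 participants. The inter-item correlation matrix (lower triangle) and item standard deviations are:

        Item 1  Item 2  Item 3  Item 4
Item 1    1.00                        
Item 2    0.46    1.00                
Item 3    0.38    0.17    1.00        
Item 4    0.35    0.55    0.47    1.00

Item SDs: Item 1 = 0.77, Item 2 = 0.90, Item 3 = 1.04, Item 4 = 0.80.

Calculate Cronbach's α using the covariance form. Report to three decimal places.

α = 0.711

Σσ²ᵢ = 0.77² + 0.90² + 1.04² + 0.80² = 3.1245
Covariances σ_ij = r_ij · s_i · s_j:
  σ(Item 1,Item 2) = 0.46 × 0.77 × 0.90 = 0.3188
  σ(Item 1,Item 3) = 0.38 × 0.77 × 1.04 = 0.3043
  σ(Item 1,Item 4) = 0.35 × 0.77 × 0.80 = 0.2156
  σ(Item 2,Item 3) = 0.17 × 0.90 × 1.04 = 0.1591
  σ(Item 2,Item 4) = 0.55 × 0.90 × 0.80 = 0.3960
  σ(Item 3,Item 4) = 0.47 × 1.04 × 0.80 = 0.3910
σ²_T = Σσ²ᵢ + 2·Σσ_ij = 3.1245 + 2 × 1.7848 = 6.6941
α = (4/3)·(1 − 3.1245/6.6941) = 0.711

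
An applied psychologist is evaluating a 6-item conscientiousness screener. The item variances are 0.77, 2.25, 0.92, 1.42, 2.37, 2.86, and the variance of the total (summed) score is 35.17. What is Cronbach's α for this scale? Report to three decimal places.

α = 0.839

sum of item variances = 0.77 + 2.25 + 0.92 + 1.42 + 2.37 + 2.86 = 10.59
α = (k/(k−1))·(1 − sum of item variances/σ²_total) = (6/5)·(1 − 10.59/35.17) = 0.839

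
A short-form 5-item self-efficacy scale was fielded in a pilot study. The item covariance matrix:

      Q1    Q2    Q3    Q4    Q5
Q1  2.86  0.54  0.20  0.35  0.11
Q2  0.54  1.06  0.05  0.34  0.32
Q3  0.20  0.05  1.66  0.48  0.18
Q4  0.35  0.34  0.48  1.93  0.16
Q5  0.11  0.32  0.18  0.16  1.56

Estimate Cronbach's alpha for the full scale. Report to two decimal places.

Σσ²ᵢ = 2.86 + 1.06 + 1.66 + 1.93 + 1.56 = 9.07
Σ_{i<j} σ_ij = 2.73
σ²_T = 9.07 + 2 × 2.73 = 14.53
α = (k/(k−1))·(1 − Σσ²ᵢ/σ²_T) = (5/4)·(1 − 9.07/14.53) = 0.47

Cronbach's alpha = 0.47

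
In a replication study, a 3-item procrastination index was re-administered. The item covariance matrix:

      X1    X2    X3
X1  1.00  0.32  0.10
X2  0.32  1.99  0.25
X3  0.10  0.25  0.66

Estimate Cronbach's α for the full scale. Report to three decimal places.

α = 0.403

sum of item variances = 1.00 + 1.99 + 0.66 = 3.65
Sum of off-diagonal covariances = 0.67
σ²_T = 3.65 + 2 × 0.67 = 4.99
α = (k/(k−1))·(1 − sum of item variances/σ²_T) = (3/2)·(1 − 3.65/4.99) = 0.403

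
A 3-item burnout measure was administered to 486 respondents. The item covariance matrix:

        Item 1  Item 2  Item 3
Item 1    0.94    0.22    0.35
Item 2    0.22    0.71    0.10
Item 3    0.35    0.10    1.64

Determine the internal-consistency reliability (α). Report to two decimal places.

α = 0.43

Σσ²ᵢ = 0.94 + 0.71 + 1.64 = 3.29
Sum of off-diagonal covariances = 0.67
σ²_T = 3.29 + 2 × 0.67 = 4.63
α = (k/(k−1))·(1 − Σσ²ᵢ/σ²_T) = (3/2)·(1 − 3.29/4.63) = 0.43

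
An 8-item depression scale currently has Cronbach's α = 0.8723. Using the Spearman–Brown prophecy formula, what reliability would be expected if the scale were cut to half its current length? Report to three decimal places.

predicted reliability = 0.774

Length factor m = 1/2
α' = m·α / (1 − (1−m)·α)
   = 1/2 × 0.8723 / (1 − (1 − 1/2) × 0.8723)
   = 0.4361 / 0.5638 = 0.774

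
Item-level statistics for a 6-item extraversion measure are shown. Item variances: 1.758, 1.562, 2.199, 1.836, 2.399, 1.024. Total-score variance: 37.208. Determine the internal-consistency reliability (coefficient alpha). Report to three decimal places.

Σσ²ᵢ = 1.758 + 1.562 + 2.199 + 1.836 + 2.399 + 1.024 = 10.778
α = (k/(k−1))·(1 − Σσ²ᵢ/σ²_T) = (6/5)·(1 − 10.778/37.208) = 0.852

coefficient alpha = 0.852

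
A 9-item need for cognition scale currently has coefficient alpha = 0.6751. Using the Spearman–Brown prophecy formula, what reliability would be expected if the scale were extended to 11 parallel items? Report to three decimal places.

Length factor m = 11/9 = 1.2222
α' = m·α / (1 + (m−1)·α)
   = 11/9 × 0.6751 / (1 + (11/9 − 1) × 0.6751)
   = 0.8251 / 1.1500 = 0.717

predicted reliability = 0.717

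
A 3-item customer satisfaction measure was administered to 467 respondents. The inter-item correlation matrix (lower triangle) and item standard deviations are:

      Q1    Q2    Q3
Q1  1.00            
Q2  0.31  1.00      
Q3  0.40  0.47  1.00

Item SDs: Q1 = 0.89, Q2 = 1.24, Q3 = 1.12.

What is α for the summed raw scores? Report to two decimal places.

Σσ²ᵢ = 0.89² + 1.24² + 1.12² = 3.5841
Covariances σ_ij = r_ij · s_i · s_j:
  σ(Q1,Q2) = 0.31 × 0.89 × 1.24 = 0.3421
  σ(Q1,Q3) = 0.40 × 0.89 × 1.12 = 0.3987
  σ(Q2,Q3) = 0.47 × 1.24 × 1.12 = 0.6527
σ²_T = Σσ²ᵢ + 2·Σσ_ij = 3.5841 + 2 × 1.3935 = 6.3711
α = (3/2)·(1 − 3.5841/6.3711) = 0.66

α = 0.66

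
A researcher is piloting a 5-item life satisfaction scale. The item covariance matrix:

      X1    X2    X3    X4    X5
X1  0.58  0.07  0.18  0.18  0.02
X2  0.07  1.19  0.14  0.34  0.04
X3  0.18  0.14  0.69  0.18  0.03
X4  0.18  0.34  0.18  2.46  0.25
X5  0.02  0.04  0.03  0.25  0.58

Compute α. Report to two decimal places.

sum of item variances = 0.58 + 1.19 + 0.69 + 2.46 + 0.58 = 5.50
Σ_{i<j} σ_ij = 1.43
Var(T) = 5.50 + 2 × 1.43 = 8.36
α = (k/(k−1))·(1 − sum of item variances/Var(T)) = (5/4)·(1 − 5.50/8.36) = 0.43

α = 0.43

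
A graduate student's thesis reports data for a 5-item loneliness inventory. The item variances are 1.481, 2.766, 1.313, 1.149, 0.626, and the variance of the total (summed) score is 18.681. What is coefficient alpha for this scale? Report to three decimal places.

α = 0.759

Σσᵢ² = 1.481 + 2.766 + 1.313 + 1.149 + 0.626 = 7.335
α = (k/(k−1))·(1 − Σσᵢ²/σ²_total) = (5/4)·(1 − 7.335/18.681) = 0.759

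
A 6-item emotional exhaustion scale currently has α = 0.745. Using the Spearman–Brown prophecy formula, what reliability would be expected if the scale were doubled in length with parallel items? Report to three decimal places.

Length factor m = 2
α' = m·α / (1 + (m−1)·α)
   = 2 × 0.745 / (1 + (2 − 1) × 0.745)
   = 1.4900 / 1.7450 = 0.854

predicted reliability = 0.854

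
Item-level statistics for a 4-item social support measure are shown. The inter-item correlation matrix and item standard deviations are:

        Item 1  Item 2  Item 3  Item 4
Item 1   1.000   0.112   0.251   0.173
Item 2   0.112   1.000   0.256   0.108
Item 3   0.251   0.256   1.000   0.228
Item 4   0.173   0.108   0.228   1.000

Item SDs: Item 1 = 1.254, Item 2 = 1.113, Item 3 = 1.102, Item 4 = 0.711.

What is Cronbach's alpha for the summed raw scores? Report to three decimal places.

Σσ²ᵢ = 1.254² + 1.113² + 1.102² + 0.711² = 4.5312
Covariances σ_ij = r_ij · s_i · s_j:
  σ(Item 1,Item 2) = 0.112 × 1.254 × 1.113 = 0.1563
  σ(Item 1,Item 3) = 0.251 × 1.254 × 1.102 = 0.3469
  σ(Item 1,Item 4) = 0.173 × 1.254 × 0.711 = 0.1542
  σ(Item 2,Item 3) = 0.256 × 1.113 × 1.102 = 0.3140
  σ(Item 2,Item 4) = 0.108 × 1.113 × 0.711 = 0.0855
  σ(Item 3,Item 4) = 0.228 × 1.102 × 0.711 = 0.1786
σ²_T = Σσ²ᵢ + 2·Σσ_ij = 4.5312 + 2 × 1.2355 = 7.0022
α = (4/3)·(1 − 4.5312/7.0022) = 0.471

Cronbach's alpha = 0.471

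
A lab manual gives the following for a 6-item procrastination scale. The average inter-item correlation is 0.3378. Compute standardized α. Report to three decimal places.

standardized α = 0.754

Standardized α = k·r̄ / (1 + (k−1)·r̄) = 6 × 0.3378 / (1 + 5 × 0.3378)
  = 2.0268 / 2.6890 = 0.754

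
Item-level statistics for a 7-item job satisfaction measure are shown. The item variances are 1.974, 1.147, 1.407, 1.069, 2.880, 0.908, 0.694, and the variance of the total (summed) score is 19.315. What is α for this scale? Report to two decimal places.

α = 0.56

ΣVar(i) = 1.974 + 1.147 + 1.407 + 1.069 + 2.880 + 0.908 + 0.694 = 10.079
α = (k/(k−1))·(1 − ΣVar(i)/σ²_T) = (7/6)·(1 − 10.079/19.315) = 0.56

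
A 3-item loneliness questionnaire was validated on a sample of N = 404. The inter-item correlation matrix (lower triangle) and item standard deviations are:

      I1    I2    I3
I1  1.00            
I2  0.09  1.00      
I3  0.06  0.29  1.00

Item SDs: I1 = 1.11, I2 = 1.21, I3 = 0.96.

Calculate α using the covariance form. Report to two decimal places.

α = 0.34

Σσ²ᵢ = 1.11² + 1.21² + 0.96² = 3.6178
Covariances σ_ij = r_ij · s_i · s_j:
  σ(I1,I2) = 0.09 × 1.11 × 1.21 = 0.1209
  σ(I1,I3) = 0.06 × 1.11 × 0.96 = 0.0639
  σ(I2,I3) = 0.29 × 1.21 × 0.96 = 0.3369
σ²_T = Σσ²ᵢ + 2·Σσ_ij = 3.6178 + 2 × 0.5217 = 4.6612
α = (3/2)·(1 − 3.6178/4.6612) = 0.34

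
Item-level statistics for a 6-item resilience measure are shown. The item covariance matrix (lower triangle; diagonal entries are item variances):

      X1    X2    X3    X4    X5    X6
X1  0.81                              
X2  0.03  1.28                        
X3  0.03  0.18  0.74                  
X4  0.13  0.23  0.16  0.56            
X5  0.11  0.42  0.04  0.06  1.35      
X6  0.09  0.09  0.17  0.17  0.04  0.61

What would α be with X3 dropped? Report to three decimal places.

α = 0.466

Remaining items: X1, X2, X4, X5, X6 (k = 5).
Σσᵢ² = 0.81 + 1.28 + 0.56 + 1.35 + 0.61 = 4.61
Var(T) = 4.61 + 2 × 1.37 = 7.35
α (item deleted) = (5/4)·(1 − 4.61/7.35) = 0.466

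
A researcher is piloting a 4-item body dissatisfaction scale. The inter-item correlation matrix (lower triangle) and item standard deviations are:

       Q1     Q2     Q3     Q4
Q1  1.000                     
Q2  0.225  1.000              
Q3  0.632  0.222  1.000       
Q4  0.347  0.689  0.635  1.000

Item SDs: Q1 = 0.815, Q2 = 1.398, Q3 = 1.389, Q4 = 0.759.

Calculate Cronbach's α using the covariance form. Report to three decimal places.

α = 0.721

Σσ²ᵢ = 0.815² + 1.398² + 1.389² + 0.759² = 5.1240
Covariances σ_ij = r_ij · s_i · s_j:
  σ(Q1,Q2) = 0.225 × 0.815 × 1.398 = 0.2564
  σ(Q1,Q3) = 0.632 × 0.815 × 1.389 = 0.7154
  σ(Q1,Q4) = 0.347 × 0.815 × 0.759 = 0.2146
  σ(Q2,Q3) = 0.222 × 1.398 × 1.389 = 0.4311
  σ(Q2,Q4) = 0.689 × 1.398 × 0.759 = 0.7311
  σ(Q3,Q4) = 0.635 × 1.389 × 0.759 = 0.6694
σ²_T = Σσ²ᵢ + 2·Σσ_ij = 5.1240 + 2 × 3.0180 = 11.1600
α = (4/3)·(1 − 5.1240/11.1600) = 0.721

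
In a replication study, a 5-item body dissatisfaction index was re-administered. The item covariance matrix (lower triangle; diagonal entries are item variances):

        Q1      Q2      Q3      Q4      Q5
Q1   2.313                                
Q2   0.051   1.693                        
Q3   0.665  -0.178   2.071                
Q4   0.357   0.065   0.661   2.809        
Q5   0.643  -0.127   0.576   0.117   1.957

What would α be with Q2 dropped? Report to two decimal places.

Remaining items: Q1, Q3, Q4, Q5 (k = 4).
Σσ²ᵢ = 2.313 + 2.071 + 2.809 + 1.957 = 9.150
σ²_T = 9.150 + 2 × 3.019 = 15.188
α (item deleted) = (4/3)·(1 − 9.150/15.188) = 0.53

α = 0.53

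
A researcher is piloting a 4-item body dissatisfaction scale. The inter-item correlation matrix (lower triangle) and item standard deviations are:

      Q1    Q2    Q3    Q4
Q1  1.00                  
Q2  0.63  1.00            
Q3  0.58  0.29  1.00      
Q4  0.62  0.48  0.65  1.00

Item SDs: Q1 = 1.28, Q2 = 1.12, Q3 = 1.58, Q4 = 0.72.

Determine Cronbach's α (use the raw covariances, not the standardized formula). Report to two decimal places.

Cronbach's α = 0.79

Σσ²ᵢ = 1.28² + 1.12² + 1.58² + 0.72² = 5.9076
Covariances σ_ij = r_ij · s_i · s_j:
  σ(Q1,Q2) = 0.63 × 1.28 × 1.12 = 0.9032
  σ(Q1,Q3) = 0.58 × 1.28 × 1.58 = 1.1730
  σ(Q1,Q4) = 0.62 × 1.28 × 0.72 = 0.5714
  σ(Q2,Q3) = 0.29 × 1.12 × 1.58 = 0.5132
  σ(Q2,Q4) = 0.48 × 1.12 × 0.72 = 0.3871
  σ(Q3,Q4) = 0.65 × 1.58 × 0.72 = 0.7394
σ²_T = Σσ²ᵢ + 2·Σσ_ij = 5.9076 + 2 × 4.2873 = 14.4822
α = (4/3)·(1 − 5.9076/14.4822) = 0.79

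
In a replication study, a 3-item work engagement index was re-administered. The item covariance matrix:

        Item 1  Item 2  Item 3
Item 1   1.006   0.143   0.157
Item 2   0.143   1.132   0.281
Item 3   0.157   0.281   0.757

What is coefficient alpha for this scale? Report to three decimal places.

ΣVar(i) = 1.006 + 1.132 + 0.757 = 2.895
Sum of the distinct covariances = 0.581
Var(T) = 2.895 + 2 × 0.581 = 4.057
α = (k/(k−1))·(1 − ΣVar(i)/Var(T)) = (3/2)·(1 − 2.895/4.057) = 0.430

coefficient alpha = 0.430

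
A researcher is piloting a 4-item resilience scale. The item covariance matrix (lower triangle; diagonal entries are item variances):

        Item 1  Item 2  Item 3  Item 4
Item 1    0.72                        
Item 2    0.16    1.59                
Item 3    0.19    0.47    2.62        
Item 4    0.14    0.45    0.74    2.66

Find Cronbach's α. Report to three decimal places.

Cronbach's α = 0.482

Σσᵢ² = 0.72 + 1.59 + 2.62 + 2.66 = 7.59
Sum of the distinct covariances = 2.15
Var(T) = 7.59 + 2 × 2.15 = 11.89
α = (k/(k−1))·(1 − Σσᵢ²/Var(T)) = (4/3)·(1 − 7.59/11.89) = 0.482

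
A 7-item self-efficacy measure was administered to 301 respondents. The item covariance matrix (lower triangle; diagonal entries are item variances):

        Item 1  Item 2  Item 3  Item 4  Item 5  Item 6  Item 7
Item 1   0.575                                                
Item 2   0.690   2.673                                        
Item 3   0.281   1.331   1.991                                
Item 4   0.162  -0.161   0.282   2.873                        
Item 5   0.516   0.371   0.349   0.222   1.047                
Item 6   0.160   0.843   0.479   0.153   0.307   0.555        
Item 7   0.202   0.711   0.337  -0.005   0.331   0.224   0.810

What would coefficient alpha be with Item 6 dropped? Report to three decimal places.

Remaining items: Item 1, Item 2, Item 3, Item 4, Item 5, Item 7 (k = 6).
sum of item variances = 0.575 + 2.673 + 1.991 + 2.873 + 1.047 + 0.810 = 9.969
Var(T) = 9.969 + 2 × 5.619 = 21.207
α (item deleted) = (6/5)·(1 − 9.969/21.207) = 0.636

coefficient alpha = 0.636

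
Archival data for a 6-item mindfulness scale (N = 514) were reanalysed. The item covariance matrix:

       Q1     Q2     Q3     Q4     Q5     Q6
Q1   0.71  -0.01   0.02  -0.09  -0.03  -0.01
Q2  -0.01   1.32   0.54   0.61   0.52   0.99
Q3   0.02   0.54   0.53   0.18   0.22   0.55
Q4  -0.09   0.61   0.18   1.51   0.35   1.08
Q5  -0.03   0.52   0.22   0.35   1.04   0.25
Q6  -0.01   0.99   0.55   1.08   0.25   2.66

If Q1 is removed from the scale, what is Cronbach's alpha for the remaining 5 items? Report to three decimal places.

α = 0.750

Remaining items: Q2, Q3, Q4, Q5, Q6 (k = 5).
sum of item variances = 1.32 + 0.53 + 1.51 + 1.04 + 2.66 = 7.06
σ²_T = 7.06 + 2 × 5.29 = 17.64
α (item deleted) = (5/4)·(1 − 7.06/17.64) = 0.750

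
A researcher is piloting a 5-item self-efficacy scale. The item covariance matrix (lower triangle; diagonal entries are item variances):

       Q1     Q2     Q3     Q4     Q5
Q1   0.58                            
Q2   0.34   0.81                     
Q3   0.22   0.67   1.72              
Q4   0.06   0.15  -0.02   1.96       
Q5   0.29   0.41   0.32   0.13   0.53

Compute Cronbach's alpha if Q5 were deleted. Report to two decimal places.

Remaining items: Q1, Q2, Q3, Q4 (k = 4).
Σσᵢ² = 0.58 + 0.81 + 1.72 + 1.96 = 5.07
Var(T) = 5.07 + 2 × 1.42 = 7.91
α (item deleted) = (4/3)·(1 − 5.07/7.91) = 0.48

Cronbach's alpha = 0.48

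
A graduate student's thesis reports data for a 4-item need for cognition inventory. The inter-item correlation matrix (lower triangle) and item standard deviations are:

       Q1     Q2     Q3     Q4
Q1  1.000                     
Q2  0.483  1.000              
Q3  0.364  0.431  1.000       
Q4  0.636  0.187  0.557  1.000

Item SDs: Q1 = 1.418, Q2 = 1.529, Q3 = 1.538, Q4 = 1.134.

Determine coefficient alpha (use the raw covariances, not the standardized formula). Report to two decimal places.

Σσ²ᵢ = 1.418² + 1.529² + 1.538² + 1.134² = 8.0000
Covariances σ_ij = r_ij · s_i · s_j:
  σ(Q1,Q2) = 0.483 × 1.418 × 1.529 = 1.0472
  σ(Q1,Q3) = 0.364 × 1.418 × 1.538 = 0.7938
  σ(Q1,Q4) = 0.636 × 1.418 × 1.134 = 1.0227
  σ(Q2,Q3) = 0.431 × 1.529 × 1.538 = 1.0135
  σ(Q2,Q4) = 0.187 × 1.529 × 1.134 = 0.3242
  σ(Q3,Q4) = 0.557 × 1.538 × 1.134 = 0.9715
σ²_T = Σσ²ᵢ + 2·Σσ_ij = 8.0000 + 2 × 5.1729 = 18.3458
α = (4/3)·(1 − 8.0000/18.3458) = 0.75

α = 0.75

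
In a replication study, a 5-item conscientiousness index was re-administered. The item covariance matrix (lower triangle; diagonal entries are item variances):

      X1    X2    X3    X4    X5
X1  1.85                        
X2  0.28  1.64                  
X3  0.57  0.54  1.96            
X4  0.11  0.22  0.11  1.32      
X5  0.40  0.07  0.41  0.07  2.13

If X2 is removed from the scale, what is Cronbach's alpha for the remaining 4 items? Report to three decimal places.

Remaining items: X1, X3, X4, X5 (k = 4).
Σσ²ᵢ = 1.85 + 1.96 + 1.32 + 2.13 = 7.26
total variance = 7.26 + 2 × 1.67 = 10.60
α (item deleted) = (4/3)·(1 − 7.26/10.60) = 0.420

α = 0.420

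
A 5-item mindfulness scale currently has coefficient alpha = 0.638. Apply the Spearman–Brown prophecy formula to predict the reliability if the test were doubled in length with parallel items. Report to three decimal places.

Length factor m = 2
α' = m·α / (1 + (m−1)·α)
   = 2 × 0.638 / (1 + (2 − 1) × 0.638)
   = 1.2760 / 1.6380 = 0.779

predicted reliability = 0.779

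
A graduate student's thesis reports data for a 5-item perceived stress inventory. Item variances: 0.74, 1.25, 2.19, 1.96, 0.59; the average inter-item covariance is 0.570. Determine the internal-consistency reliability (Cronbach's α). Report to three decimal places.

Σσᵢ² = 0.74 + 1.25 + 2.19 + 1.96 + 0.59 = 6.73
Sum of the 10 distinct covariances = 10 × 0.570 = 5.700
Var(T) = Σσᵢ² + 2·Σcov = 6.73 + 2 × 5.700 = 18.130
α = (5/4)·(1 − 6.73/18.130) = 0.786

Cronbach's α = 0.786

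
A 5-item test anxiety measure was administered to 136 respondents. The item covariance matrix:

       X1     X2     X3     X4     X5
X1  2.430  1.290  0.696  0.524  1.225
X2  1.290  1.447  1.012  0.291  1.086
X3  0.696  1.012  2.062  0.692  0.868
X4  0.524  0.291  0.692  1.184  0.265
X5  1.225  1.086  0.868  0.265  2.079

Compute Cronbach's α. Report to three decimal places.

sum of item variances = 2.430 + 1.447 + 2.062 + 1.184 + 2.079 = 9.202
Sum of the distinct covariances = 7.949
Var(T) = 9.202 + 2 × 7.949 = 25.100
α = (k/(k−1))·(1 − sum of item variances/Var(T)) = (5/4)·(1 − 9.202/25.100) = 0.792

α = 0.792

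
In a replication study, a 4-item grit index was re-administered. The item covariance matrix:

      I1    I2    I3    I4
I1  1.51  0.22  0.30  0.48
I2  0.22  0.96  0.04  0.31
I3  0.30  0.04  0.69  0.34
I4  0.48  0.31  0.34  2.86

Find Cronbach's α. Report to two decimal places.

Cronbach's α = 0.48

Σσᵢ² = 1.51 + 0.96 + 0.69 + 2.86 = 6.02
Sum of off-diagonal covariances = 1.69
σ²_T = 6.02 + 2 × 1.69 = 9.40
α = (k/(k−1))·(1 − Σσᵢ²/σ²_T) = (4/3)·(1 − 6.02/9.40) = 0.48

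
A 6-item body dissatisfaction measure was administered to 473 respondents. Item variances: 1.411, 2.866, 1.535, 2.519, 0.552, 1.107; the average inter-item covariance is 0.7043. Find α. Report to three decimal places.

α = 0.815

ΣVar(i) = 1.411 + 2.866 + 1.535 + 2.519 + 0.552 + 1.107 = 9.990
Sum of the 15 distinct covariances = 15 × 0.7043 = 10.5645
total variance = ΣVar(i) + 2·Σcov = 9.990 + 2 × 10.5645 = 31.1190
α = (6/5)·(1 − 9.990/31.1190) = 0.815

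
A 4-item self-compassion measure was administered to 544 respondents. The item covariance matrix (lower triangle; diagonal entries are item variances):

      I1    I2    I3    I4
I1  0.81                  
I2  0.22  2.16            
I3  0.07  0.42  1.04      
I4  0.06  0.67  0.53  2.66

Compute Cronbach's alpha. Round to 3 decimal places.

α = 0.495

ΣVar(i) = 0.81 + 2.16 + 1.04 + 2.66 = 6.67
Σ_{i<j} σ_ij = 1.97
Var(T) = 6.67 + 2 × 1.97 = 10.61
α = (k/(k−1))·(1 − ΣVar(i)/Var(T)) = (4/3)·(1 − 6.67/10.61) = 0.495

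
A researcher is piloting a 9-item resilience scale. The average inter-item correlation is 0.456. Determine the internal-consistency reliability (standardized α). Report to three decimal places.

standardized α = 0.883

Standardized α = k·r̄ / (1 + (k−1)·r̄) = 9 × 0.456 / (1 + 8 × 0.456)
  = 4.1040 / 4.6480 = 0.883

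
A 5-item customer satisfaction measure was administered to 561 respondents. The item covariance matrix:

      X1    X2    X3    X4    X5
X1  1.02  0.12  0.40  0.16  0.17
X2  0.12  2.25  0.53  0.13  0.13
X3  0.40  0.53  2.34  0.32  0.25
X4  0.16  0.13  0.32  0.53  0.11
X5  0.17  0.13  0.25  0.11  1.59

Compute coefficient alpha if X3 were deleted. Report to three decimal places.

Remaining items: X1, X2, X4, X5 (k = 4).
ΣVar(i) = 1.02 + 2.25 + 0.53 + 1.59 = 5.39
total variance = 5.39 + 2 × 0.82 = 7.03
α (item deleted) = (4/3)·(1 − 5.39/7.03) = 0.311

coefficient alpha = 0.311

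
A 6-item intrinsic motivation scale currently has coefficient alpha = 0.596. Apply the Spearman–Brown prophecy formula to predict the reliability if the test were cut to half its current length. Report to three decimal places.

Length factor m = 1/2
α' = m·α / (1 − (1−m)·α)
   = 1/2 × 0.596 / (1 − (1 − 1/2) × 0.596)
   = 0.2980 / 0.7020 = 0.425

predicted reliability = 0.425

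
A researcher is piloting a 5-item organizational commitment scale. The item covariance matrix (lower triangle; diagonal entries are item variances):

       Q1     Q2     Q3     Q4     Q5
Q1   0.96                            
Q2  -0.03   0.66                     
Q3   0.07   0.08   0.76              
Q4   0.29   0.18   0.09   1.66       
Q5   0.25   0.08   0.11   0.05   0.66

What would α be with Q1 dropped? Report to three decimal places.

α = 0.320

Remaining items: Q2, Q3, Q4, Q5 (k = 4).
ΣVar(i) = 0.66 + 0.76 + 1.66 + 0.66 = 3.74
σ²_total = 3.74 + 2 × 0.59 = 4.92
α (item deleted) = (4/3)·(1 − 3.74/4.92) = 0.320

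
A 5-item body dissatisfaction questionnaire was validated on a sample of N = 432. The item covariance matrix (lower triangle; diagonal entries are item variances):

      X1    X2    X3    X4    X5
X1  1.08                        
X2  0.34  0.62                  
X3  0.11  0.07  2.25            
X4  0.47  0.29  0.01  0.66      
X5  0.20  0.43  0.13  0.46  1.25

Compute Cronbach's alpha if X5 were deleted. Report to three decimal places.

Cronbach's alpha = 0.478

Remaining items: X1, X2, X3, X4 (k = 4).
ΣVar(i) = 1.08 + 0.62 + 2.25 + 0.66 = 4.61
total variance = 4.61 + 2 × 1.29 = 7.19
α (item deleted) = (4/3)·(1 − 4.61/7.19) = 0.478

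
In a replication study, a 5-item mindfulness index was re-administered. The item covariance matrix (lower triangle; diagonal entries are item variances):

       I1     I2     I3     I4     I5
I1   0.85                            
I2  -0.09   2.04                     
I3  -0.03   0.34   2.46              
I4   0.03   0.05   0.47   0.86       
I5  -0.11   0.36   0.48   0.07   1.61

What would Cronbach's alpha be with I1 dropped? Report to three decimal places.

Cronbach's alpha = 0.449

Remaining items: I2, I3, I4, I5 (k = 4).
Σσ²ᵢ = 2.04 + 2.46 + 0.86 + 1.61 = 6.97
total variance = 6.97 + 2 × 1.77 = 10.51
α (item deleted) = (4/3)·(1 − 6.97/10.51) = 0.449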